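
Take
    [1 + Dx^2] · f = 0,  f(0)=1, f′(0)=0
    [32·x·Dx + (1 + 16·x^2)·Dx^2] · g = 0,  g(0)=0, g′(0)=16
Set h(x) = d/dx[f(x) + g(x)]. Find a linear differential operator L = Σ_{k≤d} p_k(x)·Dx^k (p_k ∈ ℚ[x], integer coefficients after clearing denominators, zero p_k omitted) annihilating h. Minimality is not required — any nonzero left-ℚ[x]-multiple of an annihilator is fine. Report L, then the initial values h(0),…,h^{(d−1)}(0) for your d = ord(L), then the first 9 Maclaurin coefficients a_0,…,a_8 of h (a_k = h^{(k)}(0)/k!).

f: a_k = 1, 0, -1/2, 0, 1/24, 0, -1/720, 0, 1/40320, …
g: a_k = 0, 16, 0, -256/3, 0, 4096/5, 0, -65536/7, 0, …
h₀=f+g: left-lcm gives L₀, ord ≤ 4.
h=h₀': d/dx-closure on L₀ ⇒ L.
L = (-6112·x + 99328·x^3 + 8192·x^5) + (-31 + 1072·x^2 + 25344·x^4 + 4096·x^6)·Dx + (-6112·x + 99328·x^3 + 8192·x^5)·Dx^2 + (-31 + 1072·x^2 + 25344·x^4 + 4096·x^6)·Dx^3  (order 3).
h: a_k = 16, -1, -256, 1/6, 4096, -1/120, -65536, 1/5040, 1048576, …
ICs: h(0) = 16, h′(0) = -1, h′′(0) = -512.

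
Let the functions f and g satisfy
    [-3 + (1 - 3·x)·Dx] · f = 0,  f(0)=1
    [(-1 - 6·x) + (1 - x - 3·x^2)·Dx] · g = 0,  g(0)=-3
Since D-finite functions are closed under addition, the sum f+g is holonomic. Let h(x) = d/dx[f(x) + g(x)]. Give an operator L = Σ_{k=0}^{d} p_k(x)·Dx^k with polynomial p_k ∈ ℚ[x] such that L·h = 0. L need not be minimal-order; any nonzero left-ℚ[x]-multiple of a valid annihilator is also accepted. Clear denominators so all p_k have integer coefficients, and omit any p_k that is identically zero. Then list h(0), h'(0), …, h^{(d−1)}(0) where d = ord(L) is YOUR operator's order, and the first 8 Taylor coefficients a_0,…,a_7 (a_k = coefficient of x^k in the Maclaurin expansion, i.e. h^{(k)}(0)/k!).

L = (90 - 216·x + 1944·x^2 - 1944·x^3 + 1458·x^4) + (-6 - 90·x - 54·x^2 + 1296·x^3 - 1701·x^4 + 1458·x^5)·Dx + (-1 + 22·x - 99·x^2 + 126·x^3 + 54·x^4 - 243·x^5 + 243·x^6)·Dx^2  (order 2).
h: a_k = 0, -6, 18, 96, 615, 2628, 10752, 40296, …
ICs: h(0) = 0, h′(0) = -6.

f: a_k = 1, 3, 9, 27, 81, 243, 729, 2187, …
g: a_k = -3, -3, -12, -21, -57, -120, -291, -651, …
Sum ⇒ L₀ = lclm(L_f,L_g) in ℚ(x)⟨Dx⟩.
Differentiate: ansatz ord ≤ ord L₀ ⇒ L.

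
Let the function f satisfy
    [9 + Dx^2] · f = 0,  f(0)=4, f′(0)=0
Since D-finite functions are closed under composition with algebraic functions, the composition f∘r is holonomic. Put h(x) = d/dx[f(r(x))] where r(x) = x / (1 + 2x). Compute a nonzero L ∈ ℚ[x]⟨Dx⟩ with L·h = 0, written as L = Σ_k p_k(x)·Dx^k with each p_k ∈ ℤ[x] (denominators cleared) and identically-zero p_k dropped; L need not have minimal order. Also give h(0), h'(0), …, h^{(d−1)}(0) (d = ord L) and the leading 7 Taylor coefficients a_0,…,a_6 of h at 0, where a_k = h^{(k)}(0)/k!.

f: a_k = 4, 0, -18, 0, 27/2, 0, -81/20, …
Substitute x→r, Dx→(1/r')Dx; clear ⇒ L₀.
Derive L from L₀ (diff closure).
L = (33 + 96·x + 96·x^2) + (12 + 72·x + 144·x^2 + 96·x^3)·Dx + (1 + 8·x + 24·x^2 + 32·x^3 + 16·x^4)·Dx^2  (order 2).
h: a_k = 0, -36, 216, -810, 2340, -54243/10, 47061/5, …
ICs: h(0) = 0, h′(0) = -36.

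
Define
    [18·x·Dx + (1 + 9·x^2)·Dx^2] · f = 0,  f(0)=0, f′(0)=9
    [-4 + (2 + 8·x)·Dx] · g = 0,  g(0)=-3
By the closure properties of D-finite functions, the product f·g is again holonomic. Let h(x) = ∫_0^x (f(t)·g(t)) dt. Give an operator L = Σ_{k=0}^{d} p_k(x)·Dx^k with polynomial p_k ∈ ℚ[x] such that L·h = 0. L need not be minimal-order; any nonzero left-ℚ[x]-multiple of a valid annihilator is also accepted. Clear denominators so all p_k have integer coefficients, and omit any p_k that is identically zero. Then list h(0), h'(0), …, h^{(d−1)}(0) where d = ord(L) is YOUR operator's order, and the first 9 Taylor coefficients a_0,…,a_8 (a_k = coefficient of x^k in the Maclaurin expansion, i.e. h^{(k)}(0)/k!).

L = (12 - 36·x - 36·x^2)·Dx + (-4 + 2·x + 108·x^2 + 144·x^3)·Dx^2 + (1 + 8·x + 25·x^2 + 72·x^3 + 144·x^4)·Dx^3  (order 3).
h: a_k = 0, 0, -27/2, -18, 135/4, 54/5, -549/10, -6534/35, 180063/280, …
ICs: h(0) = 0, h′(0) = 0, h′′(0) = -27.

f: a_k = 0, 9, 0, -27, 0, 729/5, 0, -6561/7, 0, …
g: a_k = -3, -6, 6, -12, 30, -84, 252, -792, 2574, …
h₀=f·g: eliminate ⇒ L₀, order ≤ 2·1.
∫: right-multiply L₀ by Dx.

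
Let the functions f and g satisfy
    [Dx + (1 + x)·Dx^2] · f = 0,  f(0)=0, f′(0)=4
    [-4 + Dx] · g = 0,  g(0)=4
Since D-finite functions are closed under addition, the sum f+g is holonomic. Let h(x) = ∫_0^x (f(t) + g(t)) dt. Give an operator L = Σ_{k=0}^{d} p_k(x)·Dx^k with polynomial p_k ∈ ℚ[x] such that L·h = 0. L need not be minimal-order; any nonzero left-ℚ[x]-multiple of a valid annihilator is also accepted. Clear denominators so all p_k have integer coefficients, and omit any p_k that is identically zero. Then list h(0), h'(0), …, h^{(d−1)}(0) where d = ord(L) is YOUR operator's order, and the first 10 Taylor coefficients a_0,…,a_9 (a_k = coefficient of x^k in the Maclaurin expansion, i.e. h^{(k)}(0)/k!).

L = (-24 - 16·x)·Dx^2 + (-14 - 32·x - 16·x^2)·Dx^3 + (5 + 9·x + 4·x^2)·Dx^4  (order 4).
h: a_k = 0, 4, 10, 10, 11, 25/3, 262/45, 142/45, 1069/630, 3781/5670, …
ICs: h(0) = 0, h′(0) = 4, h′′(0) = 20, h′′′(0) = 60.

f: a_k = 0, 4, -2, 4/3, -1, 4/5, -2/3, 4/7, -1/2, 4/9, …
g: a_k = 4, 16, 32, 128/3, 128/3, 512/15, 1024/45, 4096/315, 2048/315, 8192/2835, …
Sum ⇒ L₀ = lclm(L_f,L_g) in ℚ(x)⟨Dx⟩.
h=∫h₀ ⇒ L = L₀·Dx.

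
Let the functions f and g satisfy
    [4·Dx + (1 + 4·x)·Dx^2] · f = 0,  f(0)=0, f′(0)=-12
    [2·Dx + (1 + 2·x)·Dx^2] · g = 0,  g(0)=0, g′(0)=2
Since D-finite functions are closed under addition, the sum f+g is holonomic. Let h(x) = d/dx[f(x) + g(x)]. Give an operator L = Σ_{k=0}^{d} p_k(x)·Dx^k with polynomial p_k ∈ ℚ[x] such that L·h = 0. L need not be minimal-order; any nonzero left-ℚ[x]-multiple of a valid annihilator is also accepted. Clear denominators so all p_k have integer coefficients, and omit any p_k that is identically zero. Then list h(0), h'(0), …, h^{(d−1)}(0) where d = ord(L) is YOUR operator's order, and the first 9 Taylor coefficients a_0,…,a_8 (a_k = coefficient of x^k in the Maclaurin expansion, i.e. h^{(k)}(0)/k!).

L = 16 + (12 + 32·x)·Dx + (1 + 6·x + 8·x^2)·Dx^2  (order 2).
h: a_k = -10, 44, -184, 752, -3040, 12224, -49024, 196352, -785920, …
ICs: h(0) = -10, h′(0) = 44.

f: a_k = 0, -12, 24, -64, 192, -3072/5, 2048, -49152/7, 24576, …
g: a_k = 0, 2, -2, 8/3, -4, 32/5, -32/3, 128/7, -32, …
f+g: L₀ = lclm(L_f,L_g), ord ≤ 2+2.
Differentiate: ansatz ord ≤ ord L₀ ⇒ L.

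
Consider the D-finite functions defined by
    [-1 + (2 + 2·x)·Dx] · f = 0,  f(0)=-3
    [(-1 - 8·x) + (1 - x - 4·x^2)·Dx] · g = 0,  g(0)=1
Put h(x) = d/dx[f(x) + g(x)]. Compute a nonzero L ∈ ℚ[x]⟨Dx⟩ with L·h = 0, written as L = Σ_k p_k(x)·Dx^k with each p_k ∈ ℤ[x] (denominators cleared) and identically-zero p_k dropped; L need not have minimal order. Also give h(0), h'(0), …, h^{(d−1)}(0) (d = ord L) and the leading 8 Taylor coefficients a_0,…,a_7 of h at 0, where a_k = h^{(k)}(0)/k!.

L = (-138 - 1110·x - 2208·x^2 - 3648·x^3 - 1920·x^4) + (-213 - 2334·x - 6429·x^2 - 12816·x^3 - 14352·x^4 - 5760·x^5)·Dx + (42 + 150·x + 246·x^2 - 598·x^3 - 2880·x^4 - 3424·x^5 - 1280·x^6)·Dx^2  (order 2).
h: a_k = -1/2, 43/4, 423/16, 3727/32, 83095/256, 556221/512, 6321483/2048, 38176007/4096, …
ICs: h(0) = -1/2, h′(0) = 43/4.

f: a_k = -3, -3/2, 3/8, -3/16, 15/128, -21/256, 63/1024, -99/2048, …
g: a_k = 1, 1, 5, 9, 29, 65, 181, 441, …
h₀=f+g: left-lcm gives L₀, ord ≤ 2.
Derive L from L₀ (diff closure).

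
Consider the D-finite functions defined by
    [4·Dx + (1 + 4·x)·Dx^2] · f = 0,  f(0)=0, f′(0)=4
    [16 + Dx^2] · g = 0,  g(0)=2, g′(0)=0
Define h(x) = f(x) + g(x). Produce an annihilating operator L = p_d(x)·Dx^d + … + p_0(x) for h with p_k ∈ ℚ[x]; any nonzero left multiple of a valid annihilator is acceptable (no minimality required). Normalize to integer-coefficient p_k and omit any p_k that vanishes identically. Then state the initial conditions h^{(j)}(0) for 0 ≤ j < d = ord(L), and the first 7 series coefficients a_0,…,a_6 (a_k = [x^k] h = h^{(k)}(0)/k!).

f: a_k = 0, 4, -8, 64/3, -64, 1024/5, -2048/3, …
g: a_k = 2, 0, -16, 0, 64/3, 0, -512/45, …
f+g: L₀ = lclm(L_f,L_g), ord ≤ 2+2.
L = (448 + 512·x + 1024·x^2)·Dx + (48 + 320·x + 768·x^2 + 1024·x^3)·Dx^2 + (28 + 32·x + 64·x^2)·Dx^3 + (3 + 20·x + 48·x^2 + 64·x^3)·Dx^4  (order 4).
h: a_k = 2, 4, -24, 64/3, -128/3, 1024/5, -31232/45, …
ICs: h(0) = 2, h′(0) = 4, h′′(0) = -48, h′′′(0) = 128.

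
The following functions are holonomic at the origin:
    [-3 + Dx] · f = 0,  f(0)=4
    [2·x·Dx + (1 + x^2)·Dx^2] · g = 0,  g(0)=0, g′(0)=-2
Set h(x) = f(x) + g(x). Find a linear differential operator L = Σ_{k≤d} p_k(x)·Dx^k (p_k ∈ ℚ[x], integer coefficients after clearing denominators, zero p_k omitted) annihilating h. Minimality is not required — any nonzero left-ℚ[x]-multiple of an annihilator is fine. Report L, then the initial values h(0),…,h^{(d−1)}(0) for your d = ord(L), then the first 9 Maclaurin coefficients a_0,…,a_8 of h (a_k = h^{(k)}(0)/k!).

f: a_k = 4, 12, 18, 18, 27/2, 81/10, 81/20, 243/140, 729/1120, …
g: a_k = 0, -2, 0, 2/3, 0, -2/5, 0, 2/7, 0, …
f+g: L₀ = lclm(L_f,L_g), ord ≤ 1+2.
L = (6 - 18·x - 18·x^2 - 18·x^3)·Dx + (-11 - 12·x^2 - 9·x^4)·Dx^2 + (3 + 2·x + 6·x^2 + 2·x^3 + 3·x^4)·Dx^3  (order 3).
h: a_k = 4, 10, 18, 56/3, 27/2, 77/10, 81/20, 283/140, 729/1120, …
ICs: h(0) = 4, h′(0) = 10, h′′(0) = 36.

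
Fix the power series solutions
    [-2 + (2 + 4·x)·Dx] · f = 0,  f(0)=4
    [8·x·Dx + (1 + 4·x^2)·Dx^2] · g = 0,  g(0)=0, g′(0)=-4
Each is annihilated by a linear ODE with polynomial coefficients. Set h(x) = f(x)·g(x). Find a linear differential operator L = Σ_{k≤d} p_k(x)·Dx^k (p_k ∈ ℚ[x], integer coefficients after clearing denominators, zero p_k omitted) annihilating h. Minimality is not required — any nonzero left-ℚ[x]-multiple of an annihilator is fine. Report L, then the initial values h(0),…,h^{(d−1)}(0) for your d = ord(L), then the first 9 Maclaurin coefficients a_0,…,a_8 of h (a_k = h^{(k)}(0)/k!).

L = (3 - 8·x - 4·x^2) + (-2 + 4·x + 24·x^2 + 16·x^3)·Dx + (1 + 4·x + 8·x^2 + 16·x^3 + 16·x^4)·Dx^2  (order 2).
h: a_k = 0, -16, -16, 88/3, 40/3, -778/15, -818/15, 18853/105, 11167/105, …
ICs: h(0) = 0, h′(0) = -16.

f: a_k = 4, 4, -2, 2, -5/2, 7/2, -21/4, 33/4, -429/32, …
g: a_k = 0, -4, 0, 16/3, 0, -64/5, 0, 256/7, 0, …
Product ⇒ symmetric product L₀, ord ≤ 2.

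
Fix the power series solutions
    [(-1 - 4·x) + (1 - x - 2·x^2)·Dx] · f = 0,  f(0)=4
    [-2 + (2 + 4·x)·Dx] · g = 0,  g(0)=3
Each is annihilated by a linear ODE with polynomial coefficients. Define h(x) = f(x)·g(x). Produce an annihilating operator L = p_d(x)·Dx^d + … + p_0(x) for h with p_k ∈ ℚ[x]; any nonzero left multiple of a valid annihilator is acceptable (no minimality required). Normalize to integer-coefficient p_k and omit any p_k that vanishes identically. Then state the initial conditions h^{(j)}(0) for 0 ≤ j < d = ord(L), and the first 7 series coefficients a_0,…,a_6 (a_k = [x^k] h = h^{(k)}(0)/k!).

L = (2 + 5·x + 6·x^2) + (-1 - x + 4·x^2 + 4·x^3)·Dx  (order 1).
h: a_k = 12, 24, 42, 96, 345/2, 375, 2817/4, …
ICs: h(0) = 12.

f: a_k = 4, 4, 12, 20, 44, 84, 172, …
g: a_k = 3, 3, -3/2, 3/2, -15/8, 21/8, -63/16, …
h₀=f·g: eliminate ⇒ L₀, order ≤ 1·1.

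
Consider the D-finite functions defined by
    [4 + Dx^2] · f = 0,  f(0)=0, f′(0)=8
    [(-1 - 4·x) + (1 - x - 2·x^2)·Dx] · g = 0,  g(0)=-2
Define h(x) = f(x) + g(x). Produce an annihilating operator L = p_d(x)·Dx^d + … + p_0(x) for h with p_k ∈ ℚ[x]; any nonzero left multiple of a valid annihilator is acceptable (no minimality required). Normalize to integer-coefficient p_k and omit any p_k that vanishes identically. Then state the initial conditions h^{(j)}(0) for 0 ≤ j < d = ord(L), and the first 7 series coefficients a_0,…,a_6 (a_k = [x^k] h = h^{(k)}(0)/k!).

L = (-68 - 304·x - 200·x^2 - 320·x^3 - 160·x^4 - 128·x^5) + (20 - 12·x - 24·x^2 - 8·x^3 - 48·x^4 - 96·x^5 - 64·x^6)·Dx + (-17 - 76·x - 50·x^2 - 80·x^3 - 40·x^4 - 32·x^5)·Dx^2 + (5 - 3·x - 6·x^2 - 2·x^3 - 12·x^4 - 24·x^5 - 16·x^6)·Dx^3  (order 3).
h: a_k = -2, 6, -6, -46/3, -22, -614/15, -86, …
ICs: h(0) = -2, h′(0) = 6, h′′(0) = -12.

f: a_k = 0, 8, 0, -16/3, 0, 16/15, 0, …
g: a_k = -2, -2, -6, -10, -22, -42, -86, …
L₀ := lclm(L_f,L_g); ord L₀ ≤ 2+1.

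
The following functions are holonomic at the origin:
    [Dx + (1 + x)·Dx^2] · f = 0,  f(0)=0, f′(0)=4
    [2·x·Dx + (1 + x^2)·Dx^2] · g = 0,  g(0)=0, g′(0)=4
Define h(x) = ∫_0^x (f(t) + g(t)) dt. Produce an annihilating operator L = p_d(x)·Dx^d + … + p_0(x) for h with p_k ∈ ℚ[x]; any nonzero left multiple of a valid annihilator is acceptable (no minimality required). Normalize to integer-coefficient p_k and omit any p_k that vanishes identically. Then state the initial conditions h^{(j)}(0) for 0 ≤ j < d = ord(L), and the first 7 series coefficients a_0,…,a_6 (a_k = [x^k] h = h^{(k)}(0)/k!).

L = (-2 - 6·x + 6·x^2 + 2·x^3)·Dx^2 + (-4 - 4·x + 12·x^3 + 4·x^4)·Dx^3 + (-1 + x + 2·x^2 + 2·x^3 + 3·x^4 + x^5)·Dx^4  (order 4).
h: a_k = 0, 0, 4, -2/3, 0, -1/5, 4/15, …
ICs: h(0) = 0, h′(0) = 0, h′′(0) = 8, h′′′(0) = -4.

f: a_k = 0, 4, -2, 4/3, -1, 4/5, -2/3, …
g: a_k = 0, 4, 0, -4/3, 0, 4/5, 0, …
f+g: L₀ = lclm(L_f,L_g), ord ≤ 2+2.
h=∫₀ˣh₀: take L = L₀·Dx.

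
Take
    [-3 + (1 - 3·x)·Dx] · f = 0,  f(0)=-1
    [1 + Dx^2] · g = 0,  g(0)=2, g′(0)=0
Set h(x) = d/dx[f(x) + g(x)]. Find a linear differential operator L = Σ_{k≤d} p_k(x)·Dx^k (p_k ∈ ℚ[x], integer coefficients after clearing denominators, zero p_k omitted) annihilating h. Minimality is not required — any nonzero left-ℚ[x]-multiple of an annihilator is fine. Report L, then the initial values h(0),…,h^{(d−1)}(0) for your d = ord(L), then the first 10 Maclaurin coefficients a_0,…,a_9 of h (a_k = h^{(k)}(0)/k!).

f: a_k = -1, -3, -9, -27, -81, -243, -729, -2187, -6561, -19683, …
g: a_k = 2, 0, -1, 0, 1/12, 0, -1/360, 0, 1/20160, 0, …
Sum ⇒ L₀ = lclm(L_f,L_g) in ℚ(x)⟨Dx⟩.
h=h₀': d/dx-closure on L₀ ⇒ L.
L = (654 - 36·x + 54·x^2) + (-55 + 171·x - 27·x^2 + 27·x^3)·Dx + (654 - 36·x + 54·x^2)·Dx^2 + (-55 + 171·x - 27·x^2 + 27·x^3)·Dx^3  (order 3).
h: a_k = -3, -20, -81, -971/3, -1215, -262441/60, -15309, -132269759/2520, -177147, -107138505601/181440, …
ICs: h(0) = -3, h′(0) = -20, h′′(0) = -162.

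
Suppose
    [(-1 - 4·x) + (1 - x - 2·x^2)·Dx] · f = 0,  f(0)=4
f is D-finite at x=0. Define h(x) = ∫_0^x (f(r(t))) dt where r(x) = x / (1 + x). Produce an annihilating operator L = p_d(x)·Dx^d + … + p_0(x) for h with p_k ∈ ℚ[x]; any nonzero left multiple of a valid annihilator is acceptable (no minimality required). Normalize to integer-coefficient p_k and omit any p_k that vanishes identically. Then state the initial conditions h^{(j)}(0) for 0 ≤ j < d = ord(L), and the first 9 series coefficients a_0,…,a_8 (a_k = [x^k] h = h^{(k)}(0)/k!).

L = (1 + 5·x)·Dx + (-1 - 2·x + x^2 + 2·x^3)·Dx^2  (order 2).
h: a_k = 0, 4, 2, 8/3, 0, 16/5, -8/3, 48/7, -10, …
ICs: h(0) = 0, h′(0) = 4.

f: a_k = 4, 4, 12, 20, 44, 84, 172, 340, 684, …
Substitute x→r, Dx→(1/r')Dx; clear ⇒ L₀.
∫: right-multiply L₀ by Dx.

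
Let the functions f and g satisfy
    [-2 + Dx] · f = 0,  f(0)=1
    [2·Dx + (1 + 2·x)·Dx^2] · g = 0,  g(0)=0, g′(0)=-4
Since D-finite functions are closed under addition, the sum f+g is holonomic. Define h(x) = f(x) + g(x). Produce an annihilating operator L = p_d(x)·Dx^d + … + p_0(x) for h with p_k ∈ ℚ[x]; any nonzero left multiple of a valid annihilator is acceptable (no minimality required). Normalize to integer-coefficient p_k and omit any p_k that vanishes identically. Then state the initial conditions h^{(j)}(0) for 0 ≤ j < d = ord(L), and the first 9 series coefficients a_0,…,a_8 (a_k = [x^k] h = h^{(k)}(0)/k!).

L = (-6 - 4·x)·Dx + (1 - 4·x - 4·x^2)·Dx^2 + (1 + 3·x + 2·x^2)·Dx^3  (order 3).
h: a_k = 1, -2, 6, -4, 26/3, -188/15, 964/45, -11512/315, 20162/315, …
ICs: h(0) = 1, h′(0) = -2, h′′(0) = 12.

f: a_k = 1, 2, 2, 4/3, 2/3, 4/15, 4/45, 8/315, 2/315, …
g: a_k = 0, -4, 4, -16/3, 8, -64/5, 64/3, -256/7, 64, …
h₀=f+g: left-lcm gives L₀, ord ≤ 3.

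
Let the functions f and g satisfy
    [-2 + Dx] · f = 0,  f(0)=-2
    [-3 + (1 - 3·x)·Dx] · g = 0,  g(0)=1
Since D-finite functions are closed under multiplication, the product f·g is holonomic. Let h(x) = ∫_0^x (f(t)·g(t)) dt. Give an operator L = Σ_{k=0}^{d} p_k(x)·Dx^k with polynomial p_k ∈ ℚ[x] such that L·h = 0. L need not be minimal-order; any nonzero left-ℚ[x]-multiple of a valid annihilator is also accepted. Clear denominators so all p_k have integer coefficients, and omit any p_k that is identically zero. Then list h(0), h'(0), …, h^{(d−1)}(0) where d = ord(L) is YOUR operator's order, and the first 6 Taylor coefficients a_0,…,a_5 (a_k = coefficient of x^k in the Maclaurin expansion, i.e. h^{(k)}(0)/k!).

L = (5 - 6·x)·Dx + (-1 + 3·x)·Dx^2  (order 2).
h: a_k = 0, -2, -5, -34/3, -157/6, -946/15, …
ICs: h(0) = 0, h′(0) = -2.

f: a_k = -2, -4, -4, -8/3, -4/3, -8/15, …
g: a_k = 1, 3, 9, 27, 81, 243, …
L₀ := L_f ⊗_s L_g (sym. prod.), ord ≤ 1.
h=∫₀ˣh₀: take L = L₀·Dx.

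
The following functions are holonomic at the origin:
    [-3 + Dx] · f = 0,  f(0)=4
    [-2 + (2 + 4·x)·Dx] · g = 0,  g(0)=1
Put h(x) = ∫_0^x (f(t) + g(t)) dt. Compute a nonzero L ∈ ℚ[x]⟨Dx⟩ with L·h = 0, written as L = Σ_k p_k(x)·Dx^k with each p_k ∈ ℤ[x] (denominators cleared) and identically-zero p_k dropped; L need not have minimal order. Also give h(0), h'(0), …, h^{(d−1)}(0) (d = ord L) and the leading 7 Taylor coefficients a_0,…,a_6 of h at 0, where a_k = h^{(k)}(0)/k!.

f: a_k = 4, 12, 18, 18, 27/2, 81/10, 81/20, …
g: a_k = 1, 1, -1/2, 1/2, -5/8, 7/8, -21/16, …
f+g: L₀ = lclm(L_f,L_g), ord ≤ 1+1.
∫: right-multiply L₀ by Dx.
L = (12 + 18·x)·Dx + (-10 - 36·x - 36·x^2)·Dx^2 + (2 + 10·x + 12·x^2)·Dx^3  (order 3).
h: a_k = 0, 5, 13/2, 35/6, 37/8, 103/40, 359/240, …
ICs: h(0) = 0, h′(0) = 5, h′′(0) = 13.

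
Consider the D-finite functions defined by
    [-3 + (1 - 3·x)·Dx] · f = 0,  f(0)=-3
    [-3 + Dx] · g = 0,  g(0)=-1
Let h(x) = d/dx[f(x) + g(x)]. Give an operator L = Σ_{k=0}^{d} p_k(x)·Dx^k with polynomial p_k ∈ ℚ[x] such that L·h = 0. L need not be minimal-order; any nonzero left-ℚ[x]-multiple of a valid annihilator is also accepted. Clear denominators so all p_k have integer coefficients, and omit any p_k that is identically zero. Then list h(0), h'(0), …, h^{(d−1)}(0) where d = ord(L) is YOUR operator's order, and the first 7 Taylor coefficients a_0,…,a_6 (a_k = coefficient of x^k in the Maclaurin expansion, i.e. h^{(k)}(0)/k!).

f: a_k = -3, -9, -27, -81, -243, -729, -2187, …
g: a_k = -1, -3, -9/2, -9/2, -27/8, -81/40, -81/80, …
Sum ⇒ L₀ = lclm(L_f,L_g) in ℚ(x)⟨Dx⟩.
h=h₀': d/dx-closure on L₀ ⇒ L.
L = (36 + 54·x) + (-15 - 18·x + 27·x^2)·Dx + (1 - 9·x^2)·Dx^2  (order 2).
h: a_k = -12, -63, -513/2, -1971/2, -29241/8, -525123/40, -3674403/80, …
ICs: h(0) = -12, h′(0) = -63.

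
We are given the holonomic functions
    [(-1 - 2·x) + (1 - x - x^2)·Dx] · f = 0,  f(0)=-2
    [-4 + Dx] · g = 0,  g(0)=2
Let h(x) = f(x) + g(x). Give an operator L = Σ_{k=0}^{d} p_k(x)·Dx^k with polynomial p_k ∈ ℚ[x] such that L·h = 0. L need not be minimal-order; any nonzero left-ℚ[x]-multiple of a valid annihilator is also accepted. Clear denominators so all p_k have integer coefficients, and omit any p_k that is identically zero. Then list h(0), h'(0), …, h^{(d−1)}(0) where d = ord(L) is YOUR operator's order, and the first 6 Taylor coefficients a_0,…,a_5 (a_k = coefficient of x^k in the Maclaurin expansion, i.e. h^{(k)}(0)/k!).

L = (-8·x - 72·x^2 - 32·x^3) + (-12 + 38·x + 22·x^2 - 32·x^3 - 16·x^4)·Dx + (3 - 9·x - x^2 + 10·x^3 + 4·x^4)·Dx^2  (order 2).
h: a_k = 0, 6, 12, 46/3, 34/3, 16/15, …
ICs: h(0) = 0, h′(0) = 6.

f: a_k = -2, -2, -4, -6, -10, -16, …
g: a_k = 2, 8, 16, 64/3, 64/3, 256/15, …
f+g: L₀ = lclm(L_f,L_g), ord ≤ 1+1.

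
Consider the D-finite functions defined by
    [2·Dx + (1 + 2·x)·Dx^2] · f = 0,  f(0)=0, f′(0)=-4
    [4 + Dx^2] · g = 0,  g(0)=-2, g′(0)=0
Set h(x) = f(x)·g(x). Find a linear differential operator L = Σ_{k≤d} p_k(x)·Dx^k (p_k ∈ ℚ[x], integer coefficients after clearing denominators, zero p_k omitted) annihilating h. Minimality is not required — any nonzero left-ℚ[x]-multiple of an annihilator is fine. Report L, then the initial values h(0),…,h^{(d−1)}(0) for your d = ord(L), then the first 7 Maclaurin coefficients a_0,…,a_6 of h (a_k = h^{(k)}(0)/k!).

f: a_k = 0, -4, 4, -16/3, 8, -64/5, 64/3, …
g: a_k = -2, 0, 4, 0, -4/3, 0, 8/45, …
L₀ := L_f ⊗_s L_g (sym. prod.), ord ≤ 4.
L = (-48 + 192·x + 1216·x^2 + 2048·x^3 + 1024·x^4) + (32 + 320·x + 768·x^2 + 512·x^3)·Dx + (160·x + 672·x^2 + 1024·x^3 + 512·x^4)·Dx^2 + (8 + 80·x + 192·x^2 + 128·x^3)·Dx^3 + (3 + 28·x + 92·x^2 + 128·x^3 + 64·x^4)·Dx^4  (order 4).
h: a_k = 0, 8, -8, -16/3, 0, 48/5, -16, …
ICs: h(0) = 0, h′(0) = 8, h′′(0) = -16, h′′′(0) = -32.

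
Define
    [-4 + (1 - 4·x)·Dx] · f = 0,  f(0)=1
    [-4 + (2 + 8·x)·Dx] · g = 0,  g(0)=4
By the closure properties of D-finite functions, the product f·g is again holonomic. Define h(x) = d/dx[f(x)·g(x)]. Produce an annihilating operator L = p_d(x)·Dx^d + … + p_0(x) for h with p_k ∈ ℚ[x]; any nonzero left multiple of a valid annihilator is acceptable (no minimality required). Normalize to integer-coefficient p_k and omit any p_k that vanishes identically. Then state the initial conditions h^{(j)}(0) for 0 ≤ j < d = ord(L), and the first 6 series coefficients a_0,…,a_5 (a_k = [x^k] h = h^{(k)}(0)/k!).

L = (22 + 144·x + 96·x^2) + (-3 - 4·x + 48·x^2 + 64·x^3)·Dx  (order 1).
h: a_k = 24, 176, 1104, 5728, 29200, 138144, …
ICs: h(0) = 24.

f: a_k = 1, 4, 16, 64, 256, 1024, …
g: a_k = 4, 8, -8, 16, -40, 112, …
h₀=f·g: eliminate ⇒ L₀, order ≤ 1·1.
Derive L from L₀ (diff closure).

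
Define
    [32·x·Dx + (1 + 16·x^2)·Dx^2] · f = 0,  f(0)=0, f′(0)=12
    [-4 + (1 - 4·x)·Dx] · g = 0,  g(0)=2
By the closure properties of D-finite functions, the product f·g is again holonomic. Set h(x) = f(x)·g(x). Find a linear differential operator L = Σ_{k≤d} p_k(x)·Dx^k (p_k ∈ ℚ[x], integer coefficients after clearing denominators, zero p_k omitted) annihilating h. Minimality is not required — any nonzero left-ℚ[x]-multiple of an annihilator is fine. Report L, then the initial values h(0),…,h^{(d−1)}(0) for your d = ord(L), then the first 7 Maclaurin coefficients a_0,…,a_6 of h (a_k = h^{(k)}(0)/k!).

L = 128·x + (8 - 32·x + 256·x^2)·Dx + (-1 + 4·x - 16·x^2 + 64·x^3)·Dx^2  (order 2).
h: a_k = 0, 24, 96, 256, 1024, 26624/5, 106496/5, …
ICs: h(0) = 0, h′(0) = 24.

f: a_k = 0, 12, 0, -64, 0, 3072/5, 0, …
g: a_k = 2, 8, 32, 128, 512, 2048, 8192, …
f·g: L₀ = L_f ⊗_s L_g, ord ≤ 2·1.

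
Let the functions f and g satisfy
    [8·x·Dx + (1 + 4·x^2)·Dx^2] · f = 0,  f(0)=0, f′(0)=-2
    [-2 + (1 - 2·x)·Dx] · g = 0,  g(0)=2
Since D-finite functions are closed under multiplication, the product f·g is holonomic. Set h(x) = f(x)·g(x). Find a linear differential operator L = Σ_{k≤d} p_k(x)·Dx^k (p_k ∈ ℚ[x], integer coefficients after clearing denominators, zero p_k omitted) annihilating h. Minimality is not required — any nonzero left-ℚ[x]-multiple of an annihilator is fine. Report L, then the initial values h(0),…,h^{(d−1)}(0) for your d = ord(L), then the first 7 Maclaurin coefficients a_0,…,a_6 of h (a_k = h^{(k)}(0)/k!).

f: a_k = 0, -2, 0, 8/3, 0, -32/5, 0, …
g: a_k = 2, 4, 8, 16, 32, 64, 128, …
L₀ := L_f ⊗_s L_g (sym. prod.), ord ≤ 2.
L = 16·x + (4 - 8·x + 32·x^2)·Dx + (-1 + 2·x - 4·x^2 + 8·x^3)·Dx^2  (order 2).
h: a_k = 0, -4, -8, -32/3, -64/3, -832/15, -1664/15, …
ICs: h(0) = 0, h′(0) = -4.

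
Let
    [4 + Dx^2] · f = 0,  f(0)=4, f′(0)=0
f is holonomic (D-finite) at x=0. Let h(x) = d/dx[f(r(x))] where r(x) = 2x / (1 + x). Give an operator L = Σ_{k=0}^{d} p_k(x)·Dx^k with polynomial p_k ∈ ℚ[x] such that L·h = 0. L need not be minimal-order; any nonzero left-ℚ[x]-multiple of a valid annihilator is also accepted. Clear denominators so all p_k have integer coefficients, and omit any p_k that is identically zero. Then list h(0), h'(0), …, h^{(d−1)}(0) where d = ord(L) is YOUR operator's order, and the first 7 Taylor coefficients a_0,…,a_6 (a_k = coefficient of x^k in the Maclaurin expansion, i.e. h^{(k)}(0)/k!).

L = (22 + 12·x + 6·x^2) + (6 + 18·x + 18·x^2 + 6·x^3)·Dx + (1 + 4·x + 6·x^2 + 4·x^3 + x^4)·Dx^2  (order 2).
h: a_k = 0, -64, 192, -640/3, -640/3, 21952/15, -18368/5, …
ICs: h(0) = 0, h′(0) = -64.

f: a_k = 4, 0, -8, 0, 8/3, 0, -16/45, …
Substitute x→r, Dx→(1/r')Dx; clear ⇒ L₀.
h₀' ⇒ L via d/dx closure of L₀.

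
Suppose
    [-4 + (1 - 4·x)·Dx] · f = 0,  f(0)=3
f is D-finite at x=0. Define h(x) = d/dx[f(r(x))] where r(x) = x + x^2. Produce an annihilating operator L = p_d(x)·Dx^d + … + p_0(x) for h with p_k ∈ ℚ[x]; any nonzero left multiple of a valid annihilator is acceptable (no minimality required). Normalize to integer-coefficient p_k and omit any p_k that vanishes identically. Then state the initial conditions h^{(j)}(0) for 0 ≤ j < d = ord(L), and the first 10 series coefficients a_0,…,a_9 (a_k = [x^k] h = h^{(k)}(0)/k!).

f: a_k = 3, 12, 48, 192, 768, 3072, 12288, 49152, 196608, 786432, …
Change of var in L_f (x↦r) gives L₀.
Derive L from L₀ (diff closure).
L = (10 + 24·x + 24·x^2) + (-1 + 2·x + 12·x^2 + 8·x^3)·Dx  (order 1).
h: a_k = 12, 120, 864, 5568, 33600, 194688, 1096704, 6051840, 32873472, 176363520, …
ICs: h(0) = 12.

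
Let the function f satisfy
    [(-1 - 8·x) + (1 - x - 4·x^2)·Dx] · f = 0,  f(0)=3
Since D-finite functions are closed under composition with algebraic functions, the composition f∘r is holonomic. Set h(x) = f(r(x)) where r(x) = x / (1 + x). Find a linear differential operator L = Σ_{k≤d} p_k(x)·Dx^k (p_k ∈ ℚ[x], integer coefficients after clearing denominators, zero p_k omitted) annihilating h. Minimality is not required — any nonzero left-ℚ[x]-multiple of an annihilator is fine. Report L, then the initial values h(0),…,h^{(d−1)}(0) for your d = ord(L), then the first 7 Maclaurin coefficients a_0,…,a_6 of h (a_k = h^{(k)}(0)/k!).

f: a_k = 3, 3, 15, 27, 87, 195, 543, …
h₀=f(r): pull back L_f along r ⇒ L₀.
L = (1 + 9·x) + (-1 - 2·x + 3·x^2 + 4·x^3)·Dx  (order 1).
h: a_k = 3, 3, 12, 0, 48, -48, 240, …
ICs: h(0) = 3.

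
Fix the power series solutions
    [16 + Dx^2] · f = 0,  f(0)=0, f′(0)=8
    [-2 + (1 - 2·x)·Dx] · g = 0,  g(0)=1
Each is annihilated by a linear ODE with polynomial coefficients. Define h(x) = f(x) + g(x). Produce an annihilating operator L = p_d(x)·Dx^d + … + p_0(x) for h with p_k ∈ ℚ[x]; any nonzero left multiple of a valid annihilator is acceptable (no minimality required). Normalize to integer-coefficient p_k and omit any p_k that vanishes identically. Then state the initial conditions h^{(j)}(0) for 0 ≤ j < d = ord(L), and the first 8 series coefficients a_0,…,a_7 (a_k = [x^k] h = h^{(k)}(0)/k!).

L = (-160 + 256·x - 256·x^2) + (48 - 224·x + 384·x^2 - 256·x^3)·Dx + (-10 + 16·x - 16·x^2)·Dx^2 + (3 - 14·x + 24·x^2 - 16·x^3)·Dx^3  (order 3).
h: a_k = 1, 10, 4, -40/3, 16, 736/15, 64, 38272/315, …
ICs: h(0) = 1, h′(0) = 10, h′′(0) = 8.

f: a_k = 0, 8, 0, -64/3, 0, 256/15, 0, -2048/315, …
g: a_k = 1, 2, 4, 8, 16, 32, 64, 128, …
h₀=f+g: left-lcm gives L₀, ord ≤ 3.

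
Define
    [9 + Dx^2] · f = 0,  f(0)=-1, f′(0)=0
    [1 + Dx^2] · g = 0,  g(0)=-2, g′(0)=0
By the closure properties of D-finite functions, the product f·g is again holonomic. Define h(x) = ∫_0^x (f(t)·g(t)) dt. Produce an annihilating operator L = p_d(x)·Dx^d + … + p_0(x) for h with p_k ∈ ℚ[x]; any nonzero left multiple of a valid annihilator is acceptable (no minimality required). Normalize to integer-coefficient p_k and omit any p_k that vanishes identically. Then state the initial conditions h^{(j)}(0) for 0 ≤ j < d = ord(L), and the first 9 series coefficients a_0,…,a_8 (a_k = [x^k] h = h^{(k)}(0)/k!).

L = 64·Dx + 20·Dx^3 + Dx^5  (order 5).
h: a_k = 0, 2, 0, -10/3, 0, 34/15, 0, -52/63, 0, …
ICs: h(0) = 0, h′(0) = 2, h′′(0) = 0, h′′′(0) = -20, h′′′′(0) = 0.

f: a_k = -1, 0, 9/2, 0, -27/8, 0, 81/80, 0, -729/4480, …
g: a_k = -2, 0, 1, 0, -1/12, 0, 1/360, 0, -1/20160, …
Sym-product of L_f,L_g gives L₀ (≤ ord 4).
Integrate: L := L₀·Dx.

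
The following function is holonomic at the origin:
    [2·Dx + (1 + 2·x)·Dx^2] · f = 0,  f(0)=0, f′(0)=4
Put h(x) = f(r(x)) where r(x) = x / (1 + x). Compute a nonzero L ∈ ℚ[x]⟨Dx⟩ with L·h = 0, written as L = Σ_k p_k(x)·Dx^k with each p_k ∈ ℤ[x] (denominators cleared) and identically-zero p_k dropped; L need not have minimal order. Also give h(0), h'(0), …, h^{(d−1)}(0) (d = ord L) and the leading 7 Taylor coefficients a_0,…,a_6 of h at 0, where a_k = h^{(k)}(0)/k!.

L = (4 + 6·x)·Dx + (1 + 4·x + 3·x^2)·Dx^2  (order 2).
h: a_k = 0, 4, -8, 52/3, -40, 484/5, -728/3, …
ICs: h(0) = 0, h′(0) = 4.

f: a_k = 0, 4, -4, 16/3, -8, 64/5, -64/3, …
f∘r: x↦r, Dx↦Dx/r' in L_f ⇒ L₀.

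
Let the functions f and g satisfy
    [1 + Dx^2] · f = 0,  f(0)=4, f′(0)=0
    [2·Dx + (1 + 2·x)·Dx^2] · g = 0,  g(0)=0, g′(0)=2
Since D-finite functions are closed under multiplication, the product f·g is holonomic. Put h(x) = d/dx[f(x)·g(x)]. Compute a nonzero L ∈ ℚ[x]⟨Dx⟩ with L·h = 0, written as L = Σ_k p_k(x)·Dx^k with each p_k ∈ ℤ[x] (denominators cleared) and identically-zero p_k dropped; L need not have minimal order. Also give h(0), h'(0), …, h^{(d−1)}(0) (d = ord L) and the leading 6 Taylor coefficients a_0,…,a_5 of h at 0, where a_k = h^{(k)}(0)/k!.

f: a_k = 4, 0, -2, 0, 1/6, 0, …
g: a_k = 0, 2, -2, 8/3, -4, 32/5, …
h₀=f·g: eliminate ⇒ L₀, order ≤ 2·2.
Differentiate: ansatz ord ≤ ord L₀ ⇒ L.
L = (-52 - 31·x - 87·x^2 - 96·x^3 - 8·x^4 + 48·x^5 + 16·x^6) + (-33 - 98·x - 80·x^2 + 80·x^4 + 32·x^5)·Dx + (-55 - 46·x - 110·x^2 - 96·x^3 + 32·x^4 + 96·x^5 + 32·x^6)·Dx^2 + (-33 - 98·x - 80·x^2 + 80·x^4 + 32·x^5)·Dx^3 + (-3 - 15·x - 23·x^2 + 40·x^4 + 48·x^5 + 16·x^6)·Dx^4  (order 4).
h: a_k = 8, -16, 20, -48, 103, -210, …
ICs: h(0) = 8, h′(0) = -16, h′′(0) = 40, h′′′(0) = -288.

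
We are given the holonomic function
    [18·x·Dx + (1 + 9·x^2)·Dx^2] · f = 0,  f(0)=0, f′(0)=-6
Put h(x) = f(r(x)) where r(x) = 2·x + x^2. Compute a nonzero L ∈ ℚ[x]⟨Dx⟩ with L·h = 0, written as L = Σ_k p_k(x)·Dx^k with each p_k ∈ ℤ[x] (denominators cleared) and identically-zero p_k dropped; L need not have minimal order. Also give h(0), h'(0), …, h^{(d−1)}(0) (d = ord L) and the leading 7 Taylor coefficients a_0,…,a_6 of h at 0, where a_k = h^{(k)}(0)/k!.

f: a_k = 0, -6, 0, 18, 0, -486/5, 0, …
h₀=f(r): pull back L_f along r ⇒ L₀.
L = (-1 + 72·x + 144·x^2 + 108·x^3 + 27·x^4)·Dx + (1 + x + 36·x^2 + 72·x^3 + 45·x^4 + 9·x^5)·Dx^2  (order 2).
h: a_k = 0, -12, -6, 144, 216, -15012/5, -7758, …
ICs: h(0) = 0, h′(0) = -12.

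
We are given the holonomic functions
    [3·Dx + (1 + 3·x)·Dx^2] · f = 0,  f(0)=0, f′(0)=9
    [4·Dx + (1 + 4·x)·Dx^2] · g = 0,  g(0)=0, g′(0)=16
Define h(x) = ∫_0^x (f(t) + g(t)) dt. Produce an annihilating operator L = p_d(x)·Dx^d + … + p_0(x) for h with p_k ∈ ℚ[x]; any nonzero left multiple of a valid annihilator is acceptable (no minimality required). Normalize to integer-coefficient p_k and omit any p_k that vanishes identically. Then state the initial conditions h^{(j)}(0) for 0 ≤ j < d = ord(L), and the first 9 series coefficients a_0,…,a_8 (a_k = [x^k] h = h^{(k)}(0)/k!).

L = 24·Dx^2 + (14 + 48·x)·Dx^3 + (1 + 7·x + 12·x^2)·Dx^4  (order 4).
h: a_k = 0, 0, 25/2, -91/6, 337/12, -1267/20, 965/6, -2653/6, 72097/56, …
ICs: h(0) = 0, h′(0) = 0, h′′(0) = 25, h′′′(0) = -91.

f: a_k = 0, 9, -27/2, 27, -243/4, 729/5, -729/2, 6561/7, -19683/8, …
g: a_k = 0, 16, -32, 256/3, -256, 4096/5, -8192/3, 65536/7, -32768, …
h₀=f+g: left-lcm gives L₀, ord ≤ 4.
Integrate: L := L₀·Dx.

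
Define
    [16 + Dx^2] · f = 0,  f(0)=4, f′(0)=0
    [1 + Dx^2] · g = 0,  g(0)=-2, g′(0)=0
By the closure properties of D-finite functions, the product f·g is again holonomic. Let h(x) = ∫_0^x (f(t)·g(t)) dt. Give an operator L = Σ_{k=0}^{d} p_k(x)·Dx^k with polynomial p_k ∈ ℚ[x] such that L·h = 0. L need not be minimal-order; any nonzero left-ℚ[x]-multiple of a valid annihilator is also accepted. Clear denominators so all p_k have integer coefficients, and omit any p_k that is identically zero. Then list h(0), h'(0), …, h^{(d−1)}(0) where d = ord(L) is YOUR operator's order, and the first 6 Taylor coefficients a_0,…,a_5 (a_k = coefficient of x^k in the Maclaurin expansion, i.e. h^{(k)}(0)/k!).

f: a_k = 4, 0, -32, 0, 128/3, 0, …
g: a_k = -2, 0, 1, 0, -1/12, 0, …
f·g: L₀ = L_f ⊗_s L_g, ord ≤ 2·2.
h=∫h₀ ⇒ L = L₀·Dx.
L = 225·Dx + 34·Dx^3 + Dx^5  (order 5).
h: a_k = 0, -8, 0, 68/3, 0, -353/15, …
ICs: h(0) = 0, h′(0) = -8, h′′(0) = 0, h′′′(0) = 136, h′′′′(0) = 0.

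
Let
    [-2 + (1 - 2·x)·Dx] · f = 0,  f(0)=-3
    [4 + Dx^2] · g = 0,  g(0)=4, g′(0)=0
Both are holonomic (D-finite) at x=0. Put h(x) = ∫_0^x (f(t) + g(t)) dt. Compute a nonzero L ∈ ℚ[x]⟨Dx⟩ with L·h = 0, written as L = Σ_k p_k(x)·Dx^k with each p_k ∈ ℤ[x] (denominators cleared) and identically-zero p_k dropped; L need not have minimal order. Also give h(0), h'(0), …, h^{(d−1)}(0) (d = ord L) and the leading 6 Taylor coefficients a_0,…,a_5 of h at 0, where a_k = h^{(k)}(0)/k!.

L = (56 - 32·x + 32·x^2)·Dx + (-12 + 40·x - 48·x^2 + 32·x^3)·Dx^2 + (14 - 8·x + 8·x^2)·Dx^3 + (-3 + 10·x - 12·x^2 + 8·x^3)·Dx^4  (order 4).
h: a_k = 0, 1, -3, -20/3, -6, -136/15, …
ICs: h(0) = 0, h′(0) = 1, h′′(0) = -6, h′′′(0) = -40.

f: a_k = -3, -6, -12, -24, -48, -96, …
g: a_k = 4, 0, -8, 0, 8/3, 0, …
h₀=f+g: left-lcm gives L₀, ord ≤ 3.
h=∫h₀ ⇒ L = L₀·Dx.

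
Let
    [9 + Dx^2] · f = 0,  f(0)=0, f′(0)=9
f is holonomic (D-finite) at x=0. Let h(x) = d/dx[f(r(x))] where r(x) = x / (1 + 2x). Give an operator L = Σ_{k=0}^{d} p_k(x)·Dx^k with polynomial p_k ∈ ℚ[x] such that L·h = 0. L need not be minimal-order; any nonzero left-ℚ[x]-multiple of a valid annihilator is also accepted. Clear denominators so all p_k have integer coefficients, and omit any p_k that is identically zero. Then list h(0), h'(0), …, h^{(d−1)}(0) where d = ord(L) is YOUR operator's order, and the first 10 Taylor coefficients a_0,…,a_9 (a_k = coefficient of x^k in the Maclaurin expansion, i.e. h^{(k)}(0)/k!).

L = (33 + 96·x + 96·x^2) + (12 + 72·x + 144·x^2 + 96·x^3)·Dx + (1 + 8·x + 24·x^2 + 32·x^3 + 16·x^4)·Dx^2  (order 2).
h: a_k = 9, -36, 135/2, 36, -6957/8, 8775/2, -1288449/80, 249489/5, -122811795/896, 76109535/224, …
ICs: h(0) = 9, h′(0) = -36.

f: a_k = 0, 9, 0, -27/2, 0, 243/40, 0, -729/560, 0, 729/4480, …
h₀=f(r): pull back L_f along r ⇒ L₀.
Differentiate: ansatz ord ≤ ord L₀ ⇒ L.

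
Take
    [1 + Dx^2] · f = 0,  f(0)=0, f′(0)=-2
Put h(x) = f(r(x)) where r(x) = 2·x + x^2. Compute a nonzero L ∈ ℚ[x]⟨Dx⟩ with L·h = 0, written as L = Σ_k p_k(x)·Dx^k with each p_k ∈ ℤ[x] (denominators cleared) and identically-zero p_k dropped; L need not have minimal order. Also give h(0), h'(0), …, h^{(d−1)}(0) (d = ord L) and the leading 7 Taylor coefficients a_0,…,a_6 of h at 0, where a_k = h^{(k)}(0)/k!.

L = (4 + 12·x + 12·x^2 + 4·x^3) - Dx + (1 + x)·Dx^2  (order 2).
h: a_k = 0, -4, -2, 8/3, 4, 22/15, -1, …
ICs: h(0) = 0, h′(0) = -4.

f: a_k = 0, -2, 0, 1/3, 0, -1/60, 0, …
Substitute x→r, Dx→(1/r')Dx; clear ⇒ L₀.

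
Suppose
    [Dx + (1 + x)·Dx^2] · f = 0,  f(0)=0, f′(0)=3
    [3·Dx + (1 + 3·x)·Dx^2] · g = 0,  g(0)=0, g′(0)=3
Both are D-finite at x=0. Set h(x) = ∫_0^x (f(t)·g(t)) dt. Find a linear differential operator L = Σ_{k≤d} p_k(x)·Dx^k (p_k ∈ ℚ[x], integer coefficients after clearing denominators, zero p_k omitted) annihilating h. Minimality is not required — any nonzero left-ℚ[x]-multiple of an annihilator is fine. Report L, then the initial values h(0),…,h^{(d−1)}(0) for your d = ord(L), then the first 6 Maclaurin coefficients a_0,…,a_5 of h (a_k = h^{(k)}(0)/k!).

L = (30 + 72·x + 54·x^2)·Dx^2 + (76 + 354·x + 540·x^2 + 270·x^3)·Dx^3 + (29 + 200·x + 486·x^2 + 504·x^3 + 189·x^4)·Dx^4 + (2 + 19·x + 68·x^2 + 114·x^3 + 90·x^4 + 27·x^5)·Dx^5  (order 5).
h: a_k = 0, 0, 0, 3, -9/2, 147/20, …
ICs: h(0) = 0, h′(0) = 0, h′′(0) = 0, h′′′(0) = 18, h′′′′(0) = -108.

f: a_k = 0, 3, -3/2, 1, -3/4, 3/5, …
g: a_k = 0, 3, -9/2, 9, -81/4, 243/5, …
Product ⇒ symmetric product L₀, ord ≤ 4.
h=∫h₀ ⇒ L = L₀·Dx.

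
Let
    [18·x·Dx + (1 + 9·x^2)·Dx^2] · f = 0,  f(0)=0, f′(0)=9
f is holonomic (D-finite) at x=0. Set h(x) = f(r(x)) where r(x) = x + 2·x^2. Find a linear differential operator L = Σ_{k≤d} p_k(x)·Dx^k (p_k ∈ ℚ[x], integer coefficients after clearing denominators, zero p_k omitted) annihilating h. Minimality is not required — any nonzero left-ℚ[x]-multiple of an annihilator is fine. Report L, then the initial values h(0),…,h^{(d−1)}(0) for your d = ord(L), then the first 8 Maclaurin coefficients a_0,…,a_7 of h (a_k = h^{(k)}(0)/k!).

L = (-4 + 18·x + 144·x^2 + 432·x^3 + 432·x^4)·Dx + (1 + 4·x + 9·x^2 + 72·x^3 + 180·x^4 + 144·x^5)·Dx^2  (order 2).
h: a_k = 0, 9, 18, -27, -162, -891/5, 1242, 34263/7, …
ICs: h(0) = 0, h′(0) = 9.

f: a_k = 0, 9, 0, -27, 0, 729/5, 0, -6561/7, …
h₀=f(r): pull back L_f along r ⇒ L₀.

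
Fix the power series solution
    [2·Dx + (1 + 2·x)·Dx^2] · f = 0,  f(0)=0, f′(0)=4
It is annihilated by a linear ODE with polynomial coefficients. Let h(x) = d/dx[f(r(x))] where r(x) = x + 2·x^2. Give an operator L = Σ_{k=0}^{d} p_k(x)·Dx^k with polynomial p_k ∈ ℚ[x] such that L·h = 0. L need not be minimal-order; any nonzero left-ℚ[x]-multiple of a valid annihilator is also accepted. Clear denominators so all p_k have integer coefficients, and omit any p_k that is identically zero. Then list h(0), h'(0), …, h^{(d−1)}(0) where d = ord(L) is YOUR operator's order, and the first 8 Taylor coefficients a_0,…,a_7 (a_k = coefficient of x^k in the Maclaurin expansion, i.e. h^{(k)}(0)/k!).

f: a_k = 0, 4, -4, 16/3, -8, 64/5, -64/3, 256/7, …
Change of var in L_f (x↦r) gives L₀.
Differentiate: ansatz ord ≤ ord L₀ ⇒ L.
L = (-2 + 8·x + 16·x^2) + (1 + 6·x + 12·x^2 + 16·x^3)·Dx  (order 1).
h: a_k = 4, 8, -32, 32, 64, -256, 256, 512, …
ICs: h(0) = 4.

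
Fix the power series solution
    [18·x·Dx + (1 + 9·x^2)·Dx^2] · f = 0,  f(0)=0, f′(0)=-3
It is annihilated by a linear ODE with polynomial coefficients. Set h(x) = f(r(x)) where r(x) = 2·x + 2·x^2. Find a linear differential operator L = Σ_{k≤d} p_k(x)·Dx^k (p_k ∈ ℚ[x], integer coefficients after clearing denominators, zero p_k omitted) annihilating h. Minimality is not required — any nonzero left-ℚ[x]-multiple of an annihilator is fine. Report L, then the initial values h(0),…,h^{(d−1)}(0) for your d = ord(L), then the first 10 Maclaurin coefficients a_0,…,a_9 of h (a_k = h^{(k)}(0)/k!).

L = (-2 + 72·x + 288·x^2 + 432·x^3 + 216·x^4)·Dx + (1 + 2·x + 36·x^2 + 144·x^3 + 180·x^4 + 72·x^5)·Dx^2  (order 2).
h: a_k = 0, -6, -6, 72, 216, -6696/5, -7704, 171072/7, 264384, -287712, …
ICs: h(0) = 0, h′(0) = -6.

f: a_k = 0, -3, 0, 9, 0, -243/5, 0, 2187/7, 0, -2187, …
L₀ from L_f via x↦r, Dx↦r'^{-1}Dx.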